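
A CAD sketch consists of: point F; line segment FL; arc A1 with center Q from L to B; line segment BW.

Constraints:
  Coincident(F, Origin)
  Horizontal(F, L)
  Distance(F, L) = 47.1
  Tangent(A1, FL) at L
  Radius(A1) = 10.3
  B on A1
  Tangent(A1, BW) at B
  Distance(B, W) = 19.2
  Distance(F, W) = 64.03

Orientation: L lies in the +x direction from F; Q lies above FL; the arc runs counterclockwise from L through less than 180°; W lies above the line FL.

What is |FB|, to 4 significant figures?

58.38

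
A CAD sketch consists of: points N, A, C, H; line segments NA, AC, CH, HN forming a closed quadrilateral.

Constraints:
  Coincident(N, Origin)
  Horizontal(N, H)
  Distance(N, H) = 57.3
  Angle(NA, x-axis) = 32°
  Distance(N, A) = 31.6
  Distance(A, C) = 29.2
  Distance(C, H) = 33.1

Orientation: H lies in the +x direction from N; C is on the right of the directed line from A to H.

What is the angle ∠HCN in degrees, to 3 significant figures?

133°

N is at the origin; N and H share the same y with |NH| = 57.3 and H in +x, so H = (57.3, 0). NA runs at 32.0° with |NA| = 31.6, so A = (26.8, 16.7). C is determined by |AC| = 29.2 and |CH| = 33.1 together: it lies at the intersection of circle(A, 29.2) and circle(H, 33.1). With |AH| = 34.8, the foot of the radical line on AH is 13.9 from A and the perpendicular offset is √(29.2² − 13.9²) = 25.7. Taking the right-of-AH solution: C = (26.6, -12.5).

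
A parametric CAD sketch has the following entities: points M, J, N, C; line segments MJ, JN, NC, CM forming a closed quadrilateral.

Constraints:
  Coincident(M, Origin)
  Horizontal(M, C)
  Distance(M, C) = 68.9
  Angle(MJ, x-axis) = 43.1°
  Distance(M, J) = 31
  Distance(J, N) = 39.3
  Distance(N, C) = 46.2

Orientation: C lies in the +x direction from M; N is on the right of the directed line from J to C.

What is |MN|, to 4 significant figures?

31.86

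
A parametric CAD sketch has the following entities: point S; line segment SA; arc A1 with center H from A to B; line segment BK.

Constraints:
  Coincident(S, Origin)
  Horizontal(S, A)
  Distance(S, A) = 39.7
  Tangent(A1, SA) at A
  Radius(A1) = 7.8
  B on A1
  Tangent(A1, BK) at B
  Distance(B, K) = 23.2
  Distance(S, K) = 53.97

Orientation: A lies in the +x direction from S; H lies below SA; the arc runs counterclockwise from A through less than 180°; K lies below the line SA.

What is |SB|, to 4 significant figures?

34.70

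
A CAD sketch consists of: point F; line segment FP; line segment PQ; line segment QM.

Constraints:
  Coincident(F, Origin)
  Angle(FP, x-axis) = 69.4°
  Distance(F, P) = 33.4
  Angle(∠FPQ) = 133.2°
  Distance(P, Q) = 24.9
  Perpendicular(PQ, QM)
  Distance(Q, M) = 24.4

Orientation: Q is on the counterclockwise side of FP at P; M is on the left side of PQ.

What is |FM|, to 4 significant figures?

47.76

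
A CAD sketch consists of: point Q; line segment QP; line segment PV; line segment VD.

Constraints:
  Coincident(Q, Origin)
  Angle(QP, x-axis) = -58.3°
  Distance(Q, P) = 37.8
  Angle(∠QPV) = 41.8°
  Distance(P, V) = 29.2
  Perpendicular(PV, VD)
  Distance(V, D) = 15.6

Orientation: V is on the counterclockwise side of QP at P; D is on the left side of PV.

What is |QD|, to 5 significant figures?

9.6491

Q is at the origin; QP runs at -58.3° with length 37.8, so P = 37.8·(cos -58.3°, sin -58.3°) = (19.863, -32.161). ∠QPV = 41.8°, so PV runs at -58.3° + (180° − 41.8°) = 79.900° from the x-axis; with |PV| = 29.2, V = P + 29.2·(cos 79.900°, sin 79.900°) = (24.984, -3.4132). The perpendicularity gives VD at right angles to PV; with |VD| = 15.6 on the left of PV, D = V + 15.6·(-0.98450, 0.17537) = (9.6253, -0.67745). Then |QD| = |D − Q| = 9.6491.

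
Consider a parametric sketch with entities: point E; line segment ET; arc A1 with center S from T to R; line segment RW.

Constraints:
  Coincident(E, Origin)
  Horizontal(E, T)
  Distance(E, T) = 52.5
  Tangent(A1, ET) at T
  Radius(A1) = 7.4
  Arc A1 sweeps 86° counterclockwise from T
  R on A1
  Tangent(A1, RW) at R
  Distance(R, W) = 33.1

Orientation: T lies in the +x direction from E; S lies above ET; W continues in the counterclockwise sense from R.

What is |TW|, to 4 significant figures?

41.06

E is at the origin; E and T share the same y with |ET| = 52.5 and T on the +x side, so T = (52.50, 0.000). A1 meets ET tangentially, so ST is at right angles to ET, so S = T + (0, 7.4) = (52.50, 7.400). On A1, T sits at bearing -90° from S; an 86° counterclockwise sweep puts R at bearing -4°, so R = S + 7.4·(cos -4°, sin -4°) = (59.88, 6.884). Since A1 is tangent to RW there, SR ⟂ RW, so RW runs along (−sin -4°, cos -4°); with |RW| = 33.1, W = (62.19, 39.90). Then |TW| = |W − T| = 41.06.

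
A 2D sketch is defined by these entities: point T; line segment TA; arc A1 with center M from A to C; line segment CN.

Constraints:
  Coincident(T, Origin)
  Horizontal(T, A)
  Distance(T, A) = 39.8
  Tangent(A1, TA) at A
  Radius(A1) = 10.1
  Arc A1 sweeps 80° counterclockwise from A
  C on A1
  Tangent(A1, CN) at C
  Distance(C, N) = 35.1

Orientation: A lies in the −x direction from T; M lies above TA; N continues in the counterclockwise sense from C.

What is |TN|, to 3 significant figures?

49.1

T is at the origin; T and A share the same y with |TA| = 39.8 and A on the −x side, so A = (-39.8, 0.00). The tangent condition forces MA to be normal to TA, so M = A + (0, 10.1) = (-39.8, 10.1). On A1, A sits at bearing -90° from M; an 80° counterclockwise sweep puts C at bearing -10°, so C = M + 10.1·(cos -10°, sin -10°) = (-29.9, 8.35). Tangency of A1 to CN means the radius MC is perpendicular to CN, so CN runs along (−sin -10°, cos -10°); with |CN| = 35.1, N = (-23.8, 42.9). Then |TN| = |N − T| = 49.1.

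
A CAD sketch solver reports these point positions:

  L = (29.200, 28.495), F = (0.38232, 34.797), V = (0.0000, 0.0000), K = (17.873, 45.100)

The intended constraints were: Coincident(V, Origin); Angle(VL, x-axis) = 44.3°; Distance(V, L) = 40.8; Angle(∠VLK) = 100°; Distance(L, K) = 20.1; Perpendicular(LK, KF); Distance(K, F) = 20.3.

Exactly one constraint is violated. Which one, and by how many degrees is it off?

Perpendicular(LK, KF) — off by 3.80°.

V = (0.00, 0.00) ✓; VL at 44.30° ✓; |VL| = 40.80 ✓; ∠VLK = 100.0° ✓; |LK| = 20.10 ✓; ∠(LK, KF) = 86.20° ✗; |KF| = 20.30 ✓.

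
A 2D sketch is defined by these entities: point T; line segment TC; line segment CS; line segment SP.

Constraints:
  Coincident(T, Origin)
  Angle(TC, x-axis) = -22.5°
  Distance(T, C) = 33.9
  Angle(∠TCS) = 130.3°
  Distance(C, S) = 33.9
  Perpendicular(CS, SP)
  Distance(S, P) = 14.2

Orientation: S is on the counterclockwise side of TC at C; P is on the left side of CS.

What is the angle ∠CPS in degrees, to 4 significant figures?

67.27°

∠TCS = 130.3°, so CS runs at -22.5° + (180° − 130.3°) = 27.20° from the x-axis; with |CS| = 33.9, S = C + 33.9·(cos 27.20°, sin 27.20°) = (61.47, 2.523). The perpendicularity gives SP at right angles to CS; with |SP| = 14.2 on the left of CS, P = S + 14.2·(-0.4571, 0.8894) = (54.98, 15.15). Then cos ∠CPS = PC·PS / (|PC||PS|), giving 67.27°.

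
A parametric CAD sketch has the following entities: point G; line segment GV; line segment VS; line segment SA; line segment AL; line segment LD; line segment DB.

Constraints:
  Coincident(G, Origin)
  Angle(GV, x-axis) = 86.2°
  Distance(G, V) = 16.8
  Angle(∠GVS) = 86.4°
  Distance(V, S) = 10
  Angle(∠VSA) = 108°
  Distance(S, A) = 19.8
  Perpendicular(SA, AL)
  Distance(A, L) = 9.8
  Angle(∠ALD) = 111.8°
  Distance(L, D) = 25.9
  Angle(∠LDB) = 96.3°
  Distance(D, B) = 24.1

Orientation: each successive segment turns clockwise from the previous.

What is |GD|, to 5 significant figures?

18.347

G is at the origin; GV runs at 86.2° with length 16.8, so V = (1.1134, 16.763). ∠GVS = 86.4° gives VS at -7.4000° from the x-axis; with |VS| = 10.0, S = (11.030, 15.475). ∠VSA = 108.0° gives SA at -79.400° from the x-axis; with |SA| = 19.8, A = (14.672, -3.9870). The perpendicularity gives AL at right angles to SA, so AL runs at -169.40°; with |AL| = 9.8, L = (5.0396, -5.7897). ∠ALD = 111.8° gives LD at 122.40° from the x-axis; with |LD| = 25.9, D = (-8.8383, 16.078). Then |GD| = |D − G| = 18.347.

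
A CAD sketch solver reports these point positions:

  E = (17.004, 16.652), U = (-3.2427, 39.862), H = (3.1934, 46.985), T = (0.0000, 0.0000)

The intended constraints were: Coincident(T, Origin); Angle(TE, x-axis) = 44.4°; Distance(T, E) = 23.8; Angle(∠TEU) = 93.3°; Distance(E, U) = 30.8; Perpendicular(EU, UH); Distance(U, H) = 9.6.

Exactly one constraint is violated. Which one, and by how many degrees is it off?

Perpendicular(EU, UH) — off by 6.80°.

T = (0.00, 0.00) ✓; TE at 44.40° ✓; |TE| = 23.80 ✓; ∠TEU = 93.30° ✓; |EU| = 30.80 ✓; ∠(EU, UH) = 83.20° ✗; |UH| = 9.600 ✓.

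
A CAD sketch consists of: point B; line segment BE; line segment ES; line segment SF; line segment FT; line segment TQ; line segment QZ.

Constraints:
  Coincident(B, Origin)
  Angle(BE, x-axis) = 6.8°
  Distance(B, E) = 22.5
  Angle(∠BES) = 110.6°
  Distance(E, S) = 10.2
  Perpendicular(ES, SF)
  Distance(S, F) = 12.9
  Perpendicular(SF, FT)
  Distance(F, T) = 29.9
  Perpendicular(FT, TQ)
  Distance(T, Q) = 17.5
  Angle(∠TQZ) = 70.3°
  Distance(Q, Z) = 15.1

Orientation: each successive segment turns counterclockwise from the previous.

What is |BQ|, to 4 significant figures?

28.24

B is at the origin; BE runs at 6.8° with length 22.5, so E = (22.34, 2.664). ∠BES = 110.6° gives ES at 76.20° from the x-axis; with |ES| = 10.2, S = (24.77, 12.57). ES is perpendicular to SF, so SF runs at 166.2°; with |SF| = 12.9, F = (12.25, 15.65). SF is perpendicular to FT, so FT runs at -103.8°; with |FT| = 29.9, T = (5.115, -13.39). FT is perpendicular to TQ, so TQ runs at -13.80°; with |TQ| = 17.5, Q = (22.11, -17.56). Then |BQ| = |Q − B| = 28.24.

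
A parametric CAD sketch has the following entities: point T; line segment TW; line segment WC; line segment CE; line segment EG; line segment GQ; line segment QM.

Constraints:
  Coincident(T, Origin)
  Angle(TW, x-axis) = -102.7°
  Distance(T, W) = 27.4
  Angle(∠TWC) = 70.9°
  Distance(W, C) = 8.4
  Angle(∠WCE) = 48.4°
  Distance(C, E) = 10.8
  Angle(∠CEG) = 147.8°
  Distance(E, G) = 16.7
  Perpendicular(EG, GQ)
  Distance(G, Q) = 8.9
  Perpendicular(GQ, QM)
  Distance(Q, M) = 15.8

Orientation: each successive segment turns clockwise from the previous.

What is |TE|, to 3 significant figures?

19.4

T is at the origin; TW runs at -102.7° with length 27.4, so W = (-6.02, -26.7). ∠TWC = 70.9° gives WC at 148° from the x-axis; with |WC| = 8.4, C = (-13.2, -22.3). ∠WCE = 48.4° gives CE at 16.6° from the x-axis; with |CE| = 10.8, E = (-2.81, -19.2). Then |TE| = |E − T| = 19.4.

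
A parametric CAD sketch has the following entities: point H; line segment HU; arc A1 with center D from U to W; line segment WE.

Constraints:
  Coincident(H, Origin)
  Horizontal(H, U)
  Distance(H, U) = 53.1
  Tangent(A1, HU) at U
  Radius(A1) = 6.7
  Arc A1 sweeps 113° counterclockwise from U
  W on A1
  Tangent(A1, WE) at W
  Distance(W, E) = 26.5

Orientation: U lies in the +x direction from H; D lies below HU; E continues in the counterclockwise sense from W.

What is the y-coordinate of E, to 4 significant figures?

-33.71

On A1, U sits at bearing 90° from D; a 113° counterclockwise sweep puts W at bearing 203°, so W = D + 6.7·(cos 203°, sin 203°) = (46.93, -9.318). Since A1 is tangent to WE there, DW ⟂ WE, so WE runs along (−sin 203°, cos 203°); with |WE| = 26.5, E = (57.29, -33.71). So E.y = -33.71.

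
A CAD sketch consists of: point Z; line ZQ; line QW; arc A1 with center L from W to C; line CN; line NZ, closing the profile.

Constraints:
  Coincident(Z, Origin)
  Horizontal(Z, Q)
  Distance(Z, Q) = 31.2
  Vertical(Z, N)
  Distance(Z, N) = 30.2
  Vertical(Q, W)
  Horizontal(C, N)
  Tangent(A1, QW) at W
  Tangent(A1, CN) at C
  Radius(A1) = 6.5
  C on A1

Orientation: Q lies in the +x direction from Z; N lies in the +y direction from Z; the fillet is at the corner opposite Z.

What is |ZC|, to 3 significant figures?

39.0

The virtual corner opposite Z is at (31.2, 30.2). Since A1 is tangent to QW there, LW ⟂ QW and A1 meets CN tangentially, so LC is at right angles to CN, with radius 6.5, so the center L sits 6.5 in from both sides at L = (24.7, 23.7). That places the tangent points at W = (31.2, 23.7) on QW and C = (24.7, 30.2) on CN. Then |ZC| = |C − Z| = 39.0.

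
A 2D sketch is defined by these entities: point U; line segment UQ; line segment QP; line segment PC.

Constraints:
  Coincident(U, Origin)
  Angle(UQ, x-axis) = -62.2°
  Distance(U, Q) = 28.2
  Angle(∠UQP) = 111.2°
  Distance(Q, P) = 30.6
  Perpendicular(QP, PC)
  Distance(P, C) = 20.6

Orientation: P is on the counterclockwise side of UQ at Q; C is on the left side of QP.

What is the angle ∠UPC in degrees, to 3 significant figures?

57.2°

∠UQP = 111.2°, so QP runs at -62.2° + (180° − 111.2°) = 6.60° from the x-axis; with |QP| = 30.6, P = Q + 30.6·(cos 6.60°, sin 6.60°) = (43.5, -21.4). The perpendicularity gives PC at right angles to QP; with |PC| = 20.6 on the left of QP, C = P + 20.6·(-0.115, 0.993) = (41.2, -0.965). Then cos ∠UPC = PU·PC / (|PU||PC|), giving 57.2°.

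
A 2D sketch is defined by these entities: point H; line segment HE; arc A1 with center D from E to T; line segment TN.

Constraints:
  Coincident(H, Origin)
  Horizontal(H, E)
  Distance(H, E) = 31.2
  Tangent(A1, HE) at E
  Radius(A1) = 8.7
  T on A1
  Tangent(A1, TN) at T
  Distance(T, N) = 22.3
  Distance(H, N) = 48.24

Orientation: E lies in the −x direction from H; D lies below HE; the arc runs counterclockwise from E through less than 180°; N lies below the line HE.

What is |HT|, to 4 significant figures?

41.06

H is at the origin; H and E share the same y with |HE| = 31.2 and E on the −x side, so E = (-31.20, 0.000). Since A1 is tangent to HE there, DE ⟂ HE, so D = E + (0, -8.7) = (-31.20, -8.700). Since DT ⟂ TN (tangency), |DN| = √(8.7² + 22.3²) = 23.94 regardless of where T sits on A1. So N lies on both circle(H, 48.24) and circle(D, 23.94); the below-HE intersection is N = (-35.96, -32.16). T is the foot of the tangent from N: T = (-39.77, -10.19).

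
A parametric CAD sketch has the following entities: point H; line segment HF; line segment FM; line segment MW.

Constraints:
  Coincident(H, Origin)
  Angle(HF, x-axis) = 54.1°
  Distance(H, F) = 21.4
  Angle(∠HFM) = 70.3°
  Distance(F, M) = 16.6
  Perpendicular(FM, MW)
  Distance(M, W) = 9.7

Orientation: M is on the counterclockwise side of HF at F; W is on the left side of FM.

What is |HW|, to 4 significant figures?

14.04

H is at the origin; HF runs at 54.1° with length 21.4, so F = 21.4·(cos 54.1°, sin 54.1°) = (12.55, 17.33). ∠HFM = 70.3°, so FM runs at 54.1° + (180° − 70.3°) = 163.8° from the x-axis; with |FM| = 16.6, M = F + 16.6·(cos 163.8°, sin 163.8°) = (-3.393, 21.97). FM is perpendicular to MW; with |MW| = 9.7 on the left of FM, W = M + 9.7·(-0.2790, -0.9603) = (-6.099, 12.65). Then |HW| = |W − H| = 14.04.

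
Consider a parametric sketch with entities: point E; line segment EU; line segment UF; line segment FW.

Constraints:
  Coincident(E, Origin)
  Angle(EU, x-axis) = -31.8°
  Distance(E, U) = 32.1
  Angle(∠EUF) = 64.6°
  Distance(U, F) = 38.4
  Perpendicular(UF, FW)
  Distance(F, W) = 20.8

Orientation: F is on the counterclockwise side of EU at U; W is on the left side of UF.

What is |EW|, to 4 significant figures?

25.96

E is at the origin; EU runs at -31.8° with length 32.1, so U = 32.1·(cos -31.8°, sin -31.8°) = (27.28, -16.92). ∠EUF = 64.6°, so UF runs at -31.8° + (180° − 64.6°) = 83.60° from the x-axis; with |UF| = 38.4, F = U + 38.4·(cos 83.60°, sin 83.60°) = (31.56, 21.25). The perpendicularity gives FW at right angles to UF; with |FW| = 20.8 on the left of UF, W = F + 20.8·(-0.9938, 0.1115) = (10.89, 23.56). Then |EW| = |W − E| = 25.96.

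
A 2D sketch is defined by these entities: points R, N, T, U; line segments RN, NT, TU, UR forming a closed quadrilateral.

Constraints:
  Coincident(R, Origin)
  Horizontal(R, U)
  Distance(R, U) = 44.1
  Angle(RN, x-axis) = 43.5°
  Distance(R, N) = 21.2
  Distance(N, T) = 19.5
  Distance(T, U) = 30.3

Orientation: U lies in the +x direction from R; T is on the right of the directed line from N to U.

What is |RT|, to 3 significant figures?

15.0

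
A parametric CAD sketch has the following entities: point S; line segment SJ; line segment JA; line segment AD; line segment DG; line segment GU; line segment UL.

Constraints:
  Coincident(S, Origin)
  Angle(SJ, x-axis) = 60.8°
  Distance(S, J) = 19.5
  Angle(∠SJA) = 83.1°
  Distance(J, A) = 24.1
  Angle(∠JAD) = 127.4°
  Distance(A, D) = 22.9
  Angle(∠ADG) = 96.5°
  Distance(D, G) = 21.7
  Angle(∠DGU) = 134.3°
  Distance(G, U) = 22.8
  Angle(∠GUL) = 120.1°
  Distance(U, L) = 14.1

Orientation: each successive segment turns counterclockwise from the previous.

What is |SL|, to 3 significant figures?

9.47

S is at the origin; SJ runs at 60.8° with length 19.5, so J = (9.51, 17.0). ∠SJA = 83.1° gives JA at 158° from the x-axis; with |JA| = 24.1, A = (-12.8, 26.2). ∠JAD = 127.4° gives AD at -150° from the x-axis; with |AD| = 22.9, D = (-32.6, 14.6). ∠ADG = 96.5° gives DG at -66.2° from the x-axis; with |DG| = 21.7, G = (-23.8, -5.24). ∠DGU = 134.3° gives GU at -20.5° from the x-axis; with |GU| = 22.8, U = (-2.44, -13.2). ∠GUL = 120.1° gives UL at 39.4° from the x-axis; with |UL| = 14.1, L = (8.45, -4.28). Then |SL| = |L − S| = 9.47.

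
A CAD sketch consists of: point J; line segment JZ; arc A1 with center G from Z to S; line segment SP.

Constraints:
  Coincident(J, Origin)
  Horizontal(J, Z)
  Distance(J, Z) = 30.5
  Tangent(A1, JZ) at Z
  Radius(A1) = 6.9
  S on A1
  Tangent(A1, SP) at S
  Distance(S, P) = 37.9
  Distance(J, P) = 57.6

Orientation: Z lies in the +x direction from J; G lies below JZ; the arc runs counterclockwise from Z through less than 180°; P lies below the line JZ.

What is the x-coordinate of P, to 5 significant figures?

35.902

Checks: |GS| = 6.900 ✓; ∠(GS, SP) = 90.00° ✓; |SP| = 37.90 ✓; |JP| = 57.60 ✓.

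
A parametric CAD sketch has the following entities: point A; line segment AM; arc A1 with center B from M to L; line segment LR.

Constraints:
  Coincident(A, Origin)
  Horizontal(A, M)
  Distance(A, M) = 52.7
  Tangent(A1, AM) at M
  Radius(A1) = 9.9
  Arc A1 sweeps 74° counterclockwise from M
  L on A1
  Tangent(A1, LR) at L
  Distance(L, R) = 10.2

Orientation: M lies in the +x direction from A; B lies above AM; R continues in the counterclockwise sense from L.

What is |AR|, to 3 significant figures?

67.2

A is at the origin; AM is horizontal with |AM| = 52.7 and M on the +x side, so M = (52.7, 0.00). A1 meets AM tangentially, so BM is at right angles to AM, so B = M + (0, 9.9) = (52.7, 9.90). On A1, M sits at bearing -90° from B; a 74° counterclockwise sweep puts L at bearing -16°, so L = B + 9.9·(cos -16°, sin -16°) = (62.2, 7.17). The tangent condition forces BL to be normal to LR, so LR runs along (−sin -16°, cos -16°); with |LR| = 10.2, R = (65.0, 17.0). Then |AR| = |R − A| = 67.2.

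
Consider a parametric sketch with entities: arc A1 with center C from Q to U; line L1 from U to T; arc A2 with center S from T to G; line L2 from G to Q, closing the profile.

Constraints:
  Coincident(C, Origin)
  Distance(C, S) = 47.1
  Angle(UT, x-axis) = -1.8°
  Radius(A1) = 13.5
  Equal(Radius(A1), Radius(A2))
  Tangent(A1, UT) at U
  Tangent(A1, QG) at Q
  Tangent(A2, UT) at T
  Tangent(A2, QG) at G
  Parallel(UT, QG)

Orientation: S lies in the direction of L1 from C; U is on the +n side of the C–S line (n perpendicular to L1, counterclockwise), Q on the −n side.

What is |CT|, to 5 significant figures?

48.997

Tangency of A1 to both parallel lines with radius 13.5 puts U and Q at C ± 13.5·n: U = (0.42405, 13.493), Q = (-0.42405, -13.493). Equal radii place T and G the same way about S: T = S + 13.5·n = (47.501, 12.014), G = S − 13.5·n = (46.653, -14.973). Then |CT| = |T − C| = 48.997.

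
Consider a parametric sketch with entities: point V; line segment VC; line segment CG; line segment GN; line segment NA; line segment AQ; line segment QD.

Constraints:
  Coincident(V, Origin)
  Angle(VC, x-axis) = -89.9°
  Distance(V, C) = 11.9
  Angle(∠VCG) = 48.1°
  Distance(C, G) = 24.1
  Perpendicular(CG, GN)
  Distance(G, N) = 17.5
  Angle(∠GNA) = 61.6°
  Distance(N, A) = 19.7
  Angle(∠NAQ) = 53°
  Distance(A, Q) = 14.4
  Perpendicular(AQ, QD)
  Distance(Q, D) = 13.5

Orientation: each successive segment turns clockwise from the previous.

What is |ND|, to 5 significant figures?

3.3853

∠NAQ = 53.0° gives AQ at 162.80° from the x-axis; with |AQ| = 14.4, Q = (-13.364, 2.9321). The perpendicularity gives QD at right angles to AQ, so QD runs at 72.800°; with |QD| = 13.5, D = (-9.3717, 15.828). Then |ND| = |D − N| = 3.3853.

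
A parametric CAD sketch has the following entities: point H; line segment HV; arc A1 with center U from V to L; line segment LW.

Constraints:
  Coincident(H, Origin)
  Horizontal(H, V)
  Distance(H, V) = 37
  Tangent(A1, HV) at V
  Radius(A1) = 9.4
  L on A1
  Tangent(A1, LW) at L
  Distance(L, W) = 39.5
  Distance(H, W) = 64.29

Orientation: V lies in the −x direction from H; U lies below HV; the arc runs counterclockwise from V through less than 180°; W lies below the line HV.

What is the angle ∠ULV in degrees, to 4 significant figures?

40.86°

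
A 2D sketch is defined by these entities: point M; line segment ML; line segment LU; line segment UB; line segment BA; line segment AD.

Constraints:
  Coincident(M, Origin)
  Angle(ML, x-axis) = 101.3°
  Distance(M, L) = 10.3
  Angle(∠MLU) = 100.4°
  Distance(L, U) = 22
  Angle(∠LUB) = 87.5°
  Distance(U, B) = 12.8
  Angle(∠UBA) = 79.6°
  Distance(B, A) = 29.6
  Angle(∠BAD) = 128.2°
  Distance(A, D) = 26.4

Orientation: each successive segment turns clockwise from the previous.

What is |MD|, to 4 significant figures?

32.52

M is at the origin; ML runs at 101.3° with length 10.3, so L = (-2.018, 10.10). ∠MLU = 100.4° gives LU at 21.70° from the x-axis; with |LU| = 22.0, U = (18.42, 18.23). ∠LUB = 87.5° gives UB at -70.80° from the x-axis; with |UB| = 12.8, B = (22.63, 6.147). ∠UBA = 79.6° gives BA at -171.2° from the x-axis; with |BA| = 29.6, A = (-6.619, 1.618). ∠BAD = 128.2° gives AD at 137.0° from the x-axis; with |AD| = 26.4, D = (-25.93, 19.62). Then |MD| = |D − M| = 32.52.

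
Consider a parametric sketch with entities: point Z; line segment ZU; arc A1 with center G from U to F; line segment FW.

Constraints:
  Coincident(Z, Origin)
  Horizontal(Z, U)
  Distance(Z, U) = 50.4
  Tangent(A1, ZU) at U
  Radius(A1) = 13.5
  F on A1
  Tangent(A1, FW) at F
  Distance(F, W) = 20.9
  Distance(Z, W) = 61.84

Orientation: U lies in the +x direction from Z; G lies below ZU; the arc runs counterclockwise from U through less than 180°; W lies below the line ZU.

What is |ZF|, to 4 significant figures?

43.41

Checks: |GF| = 13.50 ✓; ∠(GF, FW) = 90.00° ✓; |FW| = 20.90 ✓; |ZW| = 61.84 ✓.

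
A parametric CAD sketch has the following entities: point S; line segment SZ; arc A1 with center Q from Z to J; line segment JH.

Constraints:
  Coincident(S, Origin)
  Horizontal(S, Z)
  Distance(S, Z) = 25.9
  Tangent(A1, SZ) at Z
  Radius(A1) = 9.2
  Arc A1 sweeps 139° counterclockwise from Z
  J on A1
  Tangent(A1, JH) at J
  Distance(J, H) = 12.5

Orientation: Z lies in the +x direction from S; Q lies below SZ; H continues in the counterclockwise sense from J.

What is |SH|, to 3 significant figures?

38.1

S is at the origin; SZ is horizontal with |SZ| = 25.9 and Z on the +x side, so Z = (25.9, 0.00). Since A1 is tangent to SZ there, QZ ⟂ SZ, so Q = Z + (0, -9.2) = (25.9, -9.20). On A1, Z sits at bearing 90° from Q; a 139° counterclockwise sweep puts J at bearing 229°, so J = Q + 9.2·(cos 229°, sin 229°) = (19.9, -16.1). Tangency of A1 to JH means the radius QJ is perpendicular to JH, so JH runs along (−sin 229°, cos 229°); with |JH| = 12.5, H = (29.3, -24.3). Then |SH| = |H − S| = 38.1.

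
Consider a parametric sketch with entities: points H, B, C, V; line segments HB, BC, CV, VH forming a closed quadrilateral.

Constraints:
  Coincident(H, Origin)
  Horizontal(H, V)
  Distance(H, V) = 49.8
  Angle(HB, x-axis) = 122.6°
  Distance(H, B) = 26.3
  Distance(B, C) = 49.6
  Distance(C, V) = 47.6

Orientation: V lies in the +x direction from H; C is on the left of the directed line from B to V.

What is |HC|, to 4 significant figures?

53.21

Checks: H = (0.00, 0.00) ✓; |BC| = 49.60 ✓; |CV| = 47.60 ✓.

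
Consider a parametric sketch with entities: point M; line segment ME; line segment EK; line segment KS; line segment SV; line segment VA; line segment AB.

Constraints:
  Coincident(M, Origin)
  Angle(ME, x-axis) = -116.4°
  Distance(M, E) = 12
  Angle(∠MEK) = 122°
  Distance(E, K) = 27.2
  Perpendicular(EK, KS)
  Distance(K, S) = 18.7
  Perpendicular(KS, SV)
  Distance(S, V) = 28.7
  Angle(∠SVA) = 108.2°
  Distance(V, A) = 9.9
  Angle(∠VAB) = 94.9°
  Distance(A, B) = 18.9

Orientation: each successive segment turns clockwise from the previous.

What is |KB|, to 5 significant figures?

14.530

M is at the origin; ME runs at -116.4° with length 12.0, so E = (-5.3356, -10.749). ∠MEK = 122.0° gives EK at -174.40° from the x-axis; with |EK| = 27.2, K = (-32.406, -13.403). EK ⟂ KS, so KS runs at 95.600°; with |KS| = 18.7, S = (-34.231, 5.2080). KS is perpendicular to SV, so SV runs at 5.6000°; with |SV| = 28.7, V = (-5.6676, 8.0086). ∠SVA = 108.2° gives VA at -66.200° from the x-axis; with |VA| = 9.9, A = (-1.6725, -1.0495). ∠VAB = 94.9° gives AB at -151.30° from the x-axis; with |AB| = 18.9, B = (-18.251, -10.126). Then |KB| = |B − K| = 14.530.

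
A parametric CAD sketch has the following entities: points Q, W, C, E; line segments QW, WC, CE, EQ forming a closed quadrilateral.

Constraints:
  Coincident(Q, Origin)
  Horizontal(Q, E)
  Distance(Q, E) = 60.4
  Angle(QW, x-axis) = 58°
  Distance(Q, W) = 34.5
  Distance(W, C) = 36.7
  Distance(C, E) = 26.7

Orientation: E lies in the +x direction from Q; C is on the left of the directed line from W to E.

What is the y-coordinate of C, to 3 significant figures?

26.1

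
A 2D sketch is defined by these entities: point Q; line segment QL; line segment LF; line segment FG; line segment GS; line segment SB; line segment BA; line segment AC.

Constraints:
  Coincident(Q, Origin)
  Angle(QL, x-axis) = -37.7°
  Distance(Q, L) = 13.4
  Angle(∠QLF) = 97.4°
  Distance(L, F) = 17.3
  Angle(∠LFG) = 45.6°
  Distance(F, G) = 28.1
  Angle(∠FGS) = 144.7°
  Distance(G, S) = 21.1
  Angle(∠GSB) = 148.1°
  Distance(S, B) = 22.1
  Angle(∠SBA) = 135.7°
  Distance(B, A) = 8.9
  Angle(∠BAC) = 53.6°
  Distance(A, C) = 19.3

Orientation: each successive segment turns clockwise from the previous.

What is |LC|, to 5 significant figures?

30.758

∠SBA = 135.7° gives BA at -6.2000° from the x-axis; with |BA| = 8.9, A = (27.915, 36.476). ∠BAC = 53.6° gives AC at -132.60° from the x-axis; with |AC| = 19.3, C = (14.851, 22.269). Then |LC| = |C − L| = 30.758.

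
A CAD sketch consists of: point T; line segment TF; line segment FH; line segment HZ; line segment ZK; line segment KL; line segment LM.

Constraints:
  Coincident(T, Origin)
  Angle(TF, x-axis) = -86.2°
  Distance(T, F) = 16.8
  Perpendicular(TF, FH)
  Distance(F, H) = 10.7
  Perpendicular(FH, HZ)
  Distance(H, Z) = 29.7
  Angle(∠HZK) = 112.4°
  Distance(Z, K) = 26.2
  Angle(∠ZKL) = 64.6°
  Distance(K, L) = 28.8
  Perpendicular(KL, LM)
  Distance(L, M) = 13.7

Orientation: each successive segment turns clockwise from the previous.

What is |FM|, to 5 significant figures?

11.759

∠ZKL = 64.6° gives KL at -89.200° from the x-axis; with |KL| = 28.8, L = (12.379, -5.0672). KL is perpendicular to LM, so LM runs at -179.20°; with |LM| = 13.7, M = (-1.3198, -5.2585). Then |FM| = |M − F| = 11.759.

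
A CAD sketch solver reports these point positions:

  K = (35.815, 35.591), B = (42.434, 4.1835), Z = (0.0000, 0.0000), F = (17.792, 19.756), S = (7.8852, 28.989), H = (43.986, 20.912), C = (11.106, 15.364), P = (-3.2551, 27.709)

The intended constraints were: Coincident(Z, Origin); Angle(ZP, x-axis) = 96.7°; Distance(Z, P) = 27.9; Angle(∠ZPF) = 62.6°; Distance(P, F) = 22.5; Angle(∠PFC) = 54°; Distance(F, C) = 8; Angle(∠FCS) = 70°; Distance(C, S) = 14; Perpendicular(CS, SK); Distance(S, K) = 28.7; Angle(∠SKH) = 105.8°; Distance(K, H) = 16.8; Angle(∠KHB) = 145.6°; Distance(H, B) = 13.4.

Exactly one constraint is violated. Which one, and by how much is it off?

Distance(H, B) = 13.4 — off by 3.40.

Z = (0.00, 0.00) ✓; ZP at 96.70° ✓; |ZP| = 27.90 ✓; ∠ZPF = 62.60° ✓; |PF| = 22.50 ✓; ∠PFC = 54.00° ✓; |FC| = 8.000 ✓; ∠FCS = 70.00° ✓; |CS| = 14.00 ✓; ∠(CS, SK) = 90.00° ✓; |SK| = 28.70 ✓; ∠SKH = 105.8° ✓; |KH| = 16.80 ✓; ∠KHB = 145.6° ✓; |HB| = 16.80 ✗.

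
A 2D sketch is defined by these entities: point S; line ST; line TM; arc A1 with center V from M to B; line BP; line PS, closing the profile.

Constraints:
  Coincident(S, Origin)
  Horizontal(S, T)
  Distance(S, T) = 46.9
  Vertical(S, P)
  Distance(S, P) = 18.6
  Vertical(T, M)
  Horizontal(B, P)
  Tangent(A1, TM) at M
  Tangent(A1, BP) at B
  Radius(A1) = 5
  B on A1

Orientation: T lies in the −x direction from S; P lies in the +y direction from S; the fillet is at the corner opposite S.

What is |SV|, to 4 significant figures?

44.05

SP is vertical with |SP| = 18.6 and P on the +y side, so P = (0.000, 18.60). The virtual corner opposite S is at (-46.90, 18.60). Since A1 is tangent to TM there, VM ⟂ TM and since A1 is tangent to BP there, VB ⟂ BP, with radius 5.0, so the center V sits 5.0 in from both sides at V = (-41.90, 13.60). Then |SV| = |V − S| = 44.05.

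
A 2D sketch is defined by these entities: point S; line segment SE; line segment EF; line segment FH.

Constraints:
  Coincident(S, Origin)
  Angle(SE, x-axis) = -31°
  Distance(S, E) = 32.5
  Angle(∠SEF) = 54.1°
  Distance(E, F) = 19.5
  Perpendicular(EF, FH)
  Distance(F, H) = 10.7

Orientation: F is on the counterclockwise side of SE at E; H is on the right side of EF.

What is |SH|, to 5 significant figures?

37.029

∠SEF = 54.1°, so EF runs at -31.0° + (180° − 54.1°) = 94.900° from the x-axis; with |EF| = 19.5, F = E + 19.5·(cos 94.900°, sin 94.900°) = (26.192, 2.6900). The perpendicularity gives FH at right angles to EF; with |FH| = 10.7 on the right of EF, H = F + 10.7·(0.99635, 0.085417) = (36.853, 3.6040). Then |SH| = |H − S| = 37.029.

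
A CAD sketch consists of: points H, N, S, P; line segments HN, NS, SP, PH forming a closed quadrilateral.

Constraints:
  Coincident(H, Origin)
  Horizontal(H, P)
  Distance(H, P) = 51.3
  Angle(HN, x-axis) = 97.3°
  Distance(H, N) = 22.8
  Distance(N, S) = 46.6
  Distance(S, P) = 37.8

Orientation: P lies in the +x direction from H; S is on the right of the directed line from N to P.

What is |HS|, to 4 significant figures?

26.36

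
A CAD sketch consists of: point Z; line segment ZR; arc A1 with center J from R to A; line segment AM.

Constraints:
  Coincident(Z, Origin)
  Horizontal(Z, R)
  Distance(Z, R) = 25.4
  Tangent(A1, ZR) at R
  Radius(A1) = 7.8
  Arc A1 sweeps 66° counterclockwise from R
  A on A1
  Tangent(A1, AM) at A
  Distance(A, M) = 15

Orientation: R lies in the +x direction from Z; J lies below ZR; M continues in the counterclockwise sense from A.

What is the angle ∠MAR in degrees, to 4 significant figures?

147.0°

Z is at the origin; Z and R share the same y with |ZR| = 25.4 and R on the +x side, so R = (25.40, 0.000). A1 meets ZR tangentially, so JR is at right angles to ZR, so J = R + (0, -7.8) = (25.40, -7.800). On A1, R sits at bearing 90° from J; a 66° counterclockwise sweep puts A at bearing 156°, so A = J + 7.8·(cos 156°, sin 156°) = (18.27, -4.627). A1 meets AM tangentially, so JA is at right angles to AM, so AM runs along (−sin 156°, cos 156°); with |AM| = 15.0, M = (12.17, -18.33). Then cos ∠MAR = AM·AR / (|AM||AR|), giving 147.0°.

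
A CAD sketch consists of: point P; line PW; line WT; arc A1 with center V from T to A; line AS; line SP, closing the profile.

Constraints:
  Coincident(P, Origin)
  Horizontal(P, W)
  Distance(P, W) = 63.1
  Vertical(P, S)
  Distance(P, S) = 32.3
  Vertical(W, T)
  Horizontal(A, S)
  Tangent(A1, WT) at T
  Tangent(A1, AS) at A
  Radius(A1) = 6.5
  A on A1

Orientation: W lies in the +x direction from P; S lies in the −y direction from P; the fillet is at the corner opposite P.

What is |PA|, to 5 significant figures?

65.168

P is at the origin; P and W share the same y with |PW| = 63.1 and W on the +x side, so W = (63.100, 0.0000). P and S share the same x with |PS| = 32.3 and S on the −y side, so S = (0.0000, -32.300). The virtual corner opposite P is at (63.100, -32.300). A1 meets WT tangentially, so VT is at right angles to WT and A1 meets AS tangentially, so VA is at right angles to AS, with radius 6.5, so the center V sits 6.5 in from both sides at V = (56.600, -25.800). That places the tangent points at T = (63.100, -25.800) on WT and A = (56.600, -32.300) on AS. Then |PA| = |A − P| = 65.168.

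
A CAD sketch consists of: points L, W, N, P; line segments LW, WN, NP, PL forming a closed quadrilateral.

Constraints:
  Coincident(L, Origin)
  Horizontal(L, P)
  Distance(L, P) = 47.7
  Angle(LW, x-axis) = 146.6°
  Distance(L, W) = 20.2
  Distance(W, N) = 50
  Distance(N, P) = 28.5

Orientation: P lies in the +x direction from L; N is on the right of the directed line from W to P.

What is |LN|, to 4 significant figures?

29.80

L is at the origin; LP is horizontal with |LP| = 47.7 and P in +x, so P = (47.7, 0). LW runs at 146.6° with |LW| = 20.2, so W = (-16.86, 11.12). N is determined by |WN| = 50.0 and |NP| = 28.5 together: it lies at the intersection of circle(W, 50.0) and circle(P, 28.5). With |WP| = 65.51, the foot of the radical line on WP is 45.64 from W and the perpendicular offset is √(50.0² − 45.64²) = 20.42. Taking the right-of-WP solution: N = (24.65, -16.75).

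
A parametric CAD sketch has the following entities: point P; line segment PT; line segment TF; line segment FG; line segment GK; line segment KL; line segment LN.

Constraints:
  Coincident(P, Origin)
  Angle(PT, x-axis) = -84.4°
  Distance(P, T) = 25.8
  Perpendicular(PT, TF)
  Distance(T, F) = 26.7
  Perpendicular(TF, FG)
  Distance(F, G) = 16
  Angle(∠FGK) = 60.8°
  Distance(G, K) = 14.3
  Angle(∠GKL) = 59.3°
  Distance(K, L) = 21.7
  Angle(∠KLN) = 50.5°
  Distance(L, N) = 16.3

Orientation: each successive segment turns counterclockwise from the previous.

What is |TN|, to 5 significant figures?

33.498

P is at the origin; PT runs at -84.4° with length 25.8, so T = (2.5176, -25.677). PT is perpendicular to TF, so TF runs at 5.6000°; with |TF| = 26.7, F = (29.090, -23.071). TF ⟂ FG, so FG runs at 95.600°; with |FG| = 16.0, G = (27.529, -7.1478). ∠FGK = 60.8° gives GK at -145.20° from the x-axis; with |GK| = 14.3, K = (15.786, -15.309). ∠GKL = 59.3° gives KL at -24.500° from the x-axis; with |KL| = 21.7, L = (35.533, -24.308). ∠KLN = 50.5° gives LN at 105.00° from the x-axis; with |LN| = 16.3, N = (31.314, -8.5632). Then |TN| = |N − T| = 33.498.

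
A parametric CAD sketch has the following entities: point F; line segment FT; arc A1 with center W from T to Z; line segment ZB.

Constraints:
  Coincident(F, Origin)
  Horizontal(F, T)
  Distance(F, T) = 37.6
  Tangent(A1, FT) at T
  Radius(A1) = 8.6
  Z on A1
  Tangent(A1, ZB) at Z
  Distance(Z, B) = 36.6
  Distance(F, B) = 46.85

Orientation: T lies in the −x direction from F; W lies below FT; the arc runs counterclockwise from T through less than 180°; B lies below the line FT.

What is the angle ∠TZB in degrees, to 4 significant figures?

114.9°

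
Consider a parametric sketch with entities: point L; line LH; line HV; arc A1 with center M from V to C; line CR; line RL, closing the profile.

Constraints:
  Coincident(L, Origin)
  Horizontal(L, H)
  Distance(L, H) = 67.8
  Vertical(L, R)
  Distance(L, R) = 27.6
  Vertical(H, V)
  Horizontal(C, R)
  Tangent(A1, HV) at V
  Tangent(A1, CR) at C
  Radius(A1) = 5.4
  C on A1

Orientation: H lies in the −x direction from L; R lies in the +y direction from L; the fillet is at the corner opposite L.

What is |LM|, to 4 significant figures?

66.23

L is at the origin; L and H share the same y with |LH| = 67.8 and H on the −x side, so H = (-67.80, 0.000). L and R share the same x with |LR| = 27.6 and R on the +y side, so R = (0.000, 27.60). The virtual corner opposite L is at (-67.80, 27.60). Tangency of A1 to HV means the radius MV is perpendicular to HV and the tangent condition forces MC to be normal to CR, with radius 5.4, so the center M sits 5.4 in from both sides at M = (-62.40, 22.20). Then |LM| = |M − L| = 66.23.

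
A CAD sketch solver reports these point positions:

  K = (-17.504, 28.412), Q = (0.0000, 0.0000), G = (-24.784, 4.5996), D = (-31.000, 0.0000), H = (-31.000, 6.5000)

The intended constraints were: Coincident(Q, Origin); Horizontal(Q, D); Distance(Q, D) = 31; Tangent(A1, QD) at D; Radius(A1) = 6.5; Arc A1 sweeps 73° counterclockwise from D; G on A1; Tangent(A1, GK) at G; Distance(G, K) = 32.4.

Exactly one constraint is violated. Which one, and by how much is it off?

Distance(G, K) = 32.4 — off by 7.50.

Q = (0.00, 0.00) ✓; Q.y = 0.00, D.y = 0.00 ✓; |QD| = 31.00 ✓; ∠(HD, DQ) = 90.00° ✓; |HD| = 6.500 ✓; bearing(H→G) − bearing(H→D) = 73.00° ✓; |HG| = 6.500 ✓; ∠(HG, GK) = 90.00° ✓; |GK| = 24.90 ✗.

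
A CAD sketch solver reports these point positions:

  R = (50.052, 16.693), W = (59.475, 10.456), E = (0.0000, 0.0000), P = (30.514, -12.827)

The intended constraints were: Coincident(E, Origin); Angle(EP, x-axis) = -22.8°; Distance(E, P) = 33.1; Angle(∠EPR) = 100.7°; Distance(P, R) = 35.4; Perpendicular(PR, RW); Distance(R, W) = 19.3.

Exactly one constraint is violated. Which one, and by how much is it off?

Distance(R, W) = 19.3 — off by 8.00.

E = (0.00, 0.00) ✓; EP at -22.80° ✓; |EP| = 33.10 ✓; ∠EPR = 100.7° ✓; |PR| = 35.40 ✓; ∠(PR, RW) = 90.00° ✓; |RW| = 11.30 ✗.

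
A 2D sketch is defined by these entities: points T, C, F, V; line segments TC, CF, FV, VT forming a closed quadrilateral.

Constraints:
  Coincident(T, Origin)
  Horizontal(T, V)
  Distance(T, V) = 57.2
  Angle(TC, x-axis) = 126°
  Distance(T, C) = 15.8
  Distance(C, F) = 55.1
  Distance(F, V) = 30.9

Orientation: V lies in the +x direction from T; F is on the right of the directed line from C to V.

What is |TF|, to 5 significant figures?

40.192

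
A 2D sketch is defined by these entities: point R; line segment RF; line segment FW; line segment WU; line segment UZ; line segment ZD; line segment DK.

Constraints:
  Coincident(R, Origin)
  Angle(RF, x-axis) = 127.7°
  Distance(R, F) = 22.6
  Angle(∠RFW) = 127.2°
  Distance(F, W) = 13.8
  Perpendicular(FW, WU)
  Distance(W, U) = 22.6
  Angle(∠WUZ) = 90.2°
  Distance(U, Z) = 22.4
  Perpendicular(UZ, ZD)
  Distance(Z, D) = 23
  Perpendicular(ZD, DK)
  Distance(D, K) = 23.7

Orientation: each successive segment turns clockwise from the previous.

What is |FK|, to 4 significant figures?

15.03

R is at the origin; RF runs at 127.7° with length 22.6, so F = (-13.82, 17.88). ∠RFW = 127.2° gives FW at 74.90° from the x-axis; with |FW| = 13.8, W = (-10.23, 31.21). The perpendicularity gives WU at right angles to FW, so WU runs at -15.10°; with |WU| = 22.6, U = (11.59, 25.32). ∠WUZ = 90.2° gives UZ at -104.9° from the x-axis; with |UZ| = 22.4, Z = (5.834, 3.671). The perpendicularity gives ZD at right angles to UZ, so ZD runs at 165.1°; with |ZD| = 23.0, D = (-16.39, 9.585). The perpendicularity gives DK at right angles to ZD, so DK runs at 75.10°; with |DK| = 23.7, K = (-10.30, 32.49). Then |FK| = |K − F| = 15.03.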